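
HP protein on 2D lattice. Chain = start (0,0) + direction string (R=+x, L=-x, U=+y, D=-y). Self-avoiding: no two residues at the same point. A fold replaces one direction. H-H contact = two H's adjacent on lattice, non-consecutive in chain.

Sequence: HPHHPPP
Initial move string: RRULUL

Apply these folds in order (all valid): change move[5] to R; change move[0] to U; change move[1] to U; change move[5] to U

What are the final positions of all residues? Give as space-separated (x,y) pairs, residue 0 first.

Initial moves: RRULUL
Fold: move[5]->R => RRULUR (positions: [(0, 0), (1, 0), (2, 0), (2, 1), (1, 1), (1, 2), (2, 2)])
Fold: move[0]->U => URULUR (positions: [(0, 0), (0, 1), (1, 1), (1, 2), (0, 2), (0, 3), (1, 3)])
Fold: move[1]->U => UUULUR (positions: [(0, 0), (0, 1), (0, 2), (0, 3), (-1, 3), (-1, 4), (0, 4)])
Fold: move[5]->U => UUULUU (positions: [(0, 0), (0, 1), (0, 2), (0, 3), (-1, 3), (-1, 4), (-1, 5)])

Answer: (0,0) (0,1) (0,2) (0,3) (-1,3) (-1,4) (-1,5)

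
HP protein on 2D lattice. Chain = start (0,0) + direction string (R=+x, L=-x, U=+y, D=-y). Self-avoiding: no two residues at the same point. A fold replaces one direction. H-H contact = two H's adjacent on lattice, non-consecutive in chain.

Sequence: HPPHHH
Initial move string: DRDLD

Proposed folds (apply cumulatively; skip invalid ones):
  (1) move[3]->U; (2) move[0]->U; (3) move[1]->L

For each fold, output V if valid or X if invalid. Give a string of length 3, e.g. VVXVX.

Answer: XXV

Derivation:
Initial: DRDLD -> [(0, 0), (0, -1), (1, -1), (1, -2), (0, -2), (0, -3)]
Fold 1: move[3]->U => DRDUD INVALID (collision), skipped
Fold 2: move[0]->U => URDLD INVALID (collision), skipped
Fold 3: move[1]->L => DLDLD VALID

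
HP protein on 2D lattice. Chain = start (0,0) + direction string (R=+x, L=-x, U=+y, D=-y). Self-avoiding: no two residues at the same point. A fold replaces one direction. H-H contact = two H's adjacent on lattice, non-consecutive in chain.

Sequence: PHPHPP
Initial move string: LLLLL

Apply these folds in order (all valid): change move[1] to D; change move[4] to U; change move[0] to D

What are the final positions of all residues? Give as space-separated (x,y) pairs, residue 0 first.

Initial moves: LLLLL
Fold: move[1]->D => LDLLL (positions: [(0, 0), (-1, 0), (-1, -1), (-2, -1), (-3, -1), (-4, -1)])
Fold: move[4]->U => LDLLU (positions: [(0, 0), (-1, 0), (-1, -1), (-2, -1), (-3, -1), (-3, 0)])
Fold: move[0]->D => DDLLU (positions: [(0, 0), (0, -1), (0, -2), (-1, -2), (-2, -2), (-2, -1)])

Answer: (0,0) (0,-1) (0,-2) (-1,-2) (-2,-2) (-2,-1)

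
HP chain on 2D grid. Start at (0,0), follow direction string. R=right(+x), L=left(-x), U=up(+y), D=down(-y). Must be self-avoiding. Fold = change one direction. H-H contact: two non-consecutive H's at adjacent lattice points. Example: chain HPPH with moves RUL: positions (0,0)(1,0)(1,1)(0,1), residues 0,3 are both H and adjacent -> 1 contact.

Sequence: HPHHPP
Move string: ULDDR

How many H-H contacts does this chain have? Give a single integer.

Positions: [(0, 0), (0, 1), (-1, 1), (-1, 0), (-1, -1), (0, -1)]
H-H contact: residue 0 @(0,0) - residue 3 @(-1, 0)

Answer: 1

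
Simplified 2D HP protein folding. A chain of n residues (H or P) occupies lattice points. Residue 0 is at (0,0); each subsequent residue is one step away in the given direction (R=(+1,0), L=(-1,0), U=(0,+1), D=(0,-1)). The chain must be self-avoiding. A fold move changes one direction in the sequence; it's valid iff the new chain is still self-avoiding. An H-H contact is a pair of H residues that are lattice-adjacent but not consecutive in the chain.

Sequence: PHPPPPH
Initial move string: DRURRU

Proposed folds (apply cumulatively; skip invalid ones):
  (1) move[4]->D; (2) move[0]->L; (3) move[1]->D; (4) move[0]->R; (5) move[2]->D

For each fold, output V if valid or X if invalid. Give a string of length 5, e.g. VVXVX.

Answer: XXXVV

Derivation:
Initial: DRURRU -> [(0, 0), (0, -1), (1, -1), (1, 0), (2, 0), (3, 0), (3, 1)]
Fold 1: move[4]->D => DRURDU INVALID (collision), skipped
Fold 2: move[0]->L => LRURRU INVALID (collision), skipped
Fold 3: move[1]->D => DDURRU INVALID (collision), skipped
Fold 4: move[0]->R => RRURRU VALID
Fold 5: move[2]->D => RRDRRU VALID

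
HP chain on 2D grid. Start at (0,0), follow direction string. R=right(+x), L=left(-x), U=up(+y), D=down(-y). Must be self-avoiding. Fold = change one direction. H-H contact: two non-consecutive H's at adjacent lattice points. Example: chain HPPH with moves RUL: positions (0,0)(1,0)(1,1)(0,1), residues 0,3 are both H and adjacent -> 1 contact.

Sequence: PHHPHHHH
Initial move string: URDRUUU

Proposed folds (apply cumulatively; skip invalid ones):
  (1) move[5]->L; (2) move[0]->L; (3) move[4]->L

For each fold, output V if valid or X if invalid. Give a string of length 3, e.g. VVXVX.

Initial: URDRUUU -> [(0, 0), (0, 1), (1, 1), (1, 0), (2, 0), (2, 1), (2, 2), (2, 3)]
Fold 1: move[5]->L => URDRULU INVALID (collision), skipped
Fold 2: move[0]->L => LRDRUUU INVALID (collision), skipped
Fold 3: move[4]->L => URDRLUU INVALID (collision), skipped

Answer: XXX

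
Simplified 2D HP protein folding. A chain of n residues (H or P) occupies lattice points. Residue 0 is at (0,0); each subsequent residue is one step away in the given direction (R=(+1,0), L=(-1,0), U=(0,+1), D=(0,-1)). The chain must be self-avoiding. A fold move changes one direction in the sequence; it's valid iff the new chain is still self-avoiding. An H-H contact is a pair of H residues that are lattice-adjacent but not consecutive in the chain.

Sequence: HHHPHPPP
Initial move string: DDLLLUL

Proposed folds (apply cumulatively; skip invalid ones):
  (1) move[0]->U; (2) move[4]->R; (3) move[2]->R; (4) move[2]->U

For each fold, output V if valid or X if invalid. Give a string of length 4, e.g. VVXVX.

Initial: DDLLLUL -> [(0, 0), (0, -1), (0, -2), (-1, -2), (-2, -2), (-3, -2), (-3, -1), (-4, -1)]
Fold 1: move[0]->U => UDLLLUL INVALID (collision), skipped
Fold 2: move[4]->R => DDLLRUL INVALID (collision), skipped
Fold 3: move[2]->R => DDRLLUL INVALID (collision), skipped
Fold 4: move[2]->U => DDULLUL INVALID (collision), skipped

Answer: XXXX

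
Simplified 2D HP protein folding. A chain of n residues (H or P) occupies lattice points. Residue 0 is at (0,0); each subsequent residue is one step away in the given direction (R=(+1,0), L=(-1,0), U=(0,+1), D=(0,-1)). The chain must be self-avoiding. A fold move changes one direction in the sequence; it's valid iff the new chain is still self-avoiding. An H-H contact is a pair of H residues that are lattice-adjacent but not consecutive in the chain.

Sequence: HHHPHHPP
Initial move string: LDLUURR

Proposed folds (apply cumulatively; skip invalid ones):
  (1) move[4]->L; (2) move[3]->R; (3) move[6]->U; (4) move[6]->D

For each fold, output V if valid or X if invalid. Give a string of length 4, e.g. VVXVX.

Answer: XXVX

Derivation:
Initial: LDLUURR -> [(0, 0), (-1, 0), (-1, -1), (-2, -1), (-2, 0), (-2, 1), (-1, 1), (0, 1)]
Fold 1: move[4]->L => LDLULRR INVALID (collision), skipped
Fold 2: move[3]->R => LDLRURR INVALID (collision), skipped
Fold 3: move[6]->U => LDLUURU VALID
Fold 4: move[6]->D => LDLUURD INVALID (collision), skipped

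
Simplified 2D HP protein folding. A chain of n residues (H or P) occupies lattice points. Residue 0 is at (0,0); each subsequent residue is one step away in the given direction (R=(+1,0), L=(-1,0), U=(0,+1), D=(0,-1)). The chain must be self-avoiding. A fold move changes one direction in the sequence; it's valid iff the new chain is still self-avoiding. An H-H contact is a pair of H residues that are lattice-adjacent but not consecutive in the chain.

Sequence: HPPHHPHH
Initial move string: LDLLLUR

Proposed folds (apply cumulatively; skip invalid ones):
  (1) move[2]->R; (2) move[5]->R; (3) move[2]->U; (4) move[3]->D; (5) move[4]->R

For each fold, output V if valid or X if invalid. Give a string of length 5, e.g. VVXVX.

Initial: LDLLLUR -> [(0, 0), (-1, 0), (-1, -1), (-2, -1), (-3, -1), (-4, -1), (-4, 0), (-3, 0)]
Fold 1: move[2]->R => LDRLLUR INVALID (collision), skipped
Fold 2: move[5]->R => LDLLLRR INVALID (collision), skipped
Fold 3: move[2]->U => LDULLUR INVALID (collision), skipped
Fold 4: move[3]->D => LDLDLUR INVALID (collision), skipped
Fold 5: move[4]->R => LDLLRUR INVALID (collision), skipped

Answer: XXXXX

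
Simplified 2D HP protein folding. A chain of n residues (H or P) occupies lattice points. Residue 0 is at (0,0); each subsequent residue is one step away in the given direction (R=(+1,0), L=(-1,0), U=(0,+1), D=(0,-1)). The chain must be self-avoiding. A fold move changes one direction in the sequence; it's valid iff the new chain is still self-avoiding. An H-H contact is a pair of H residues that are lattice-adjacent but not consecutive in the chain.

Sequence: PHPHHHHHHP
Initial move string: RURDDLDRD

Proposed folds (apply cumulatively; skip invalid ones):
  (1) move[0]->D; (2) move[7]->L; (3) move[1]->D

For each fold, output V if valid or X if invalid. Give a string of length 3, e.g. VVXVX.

Initial: RURDDLDRD -> [(0, 0), (1, 0), (1, 1), (2, 1), (2, 0), (2, -1), (1, -1), (1, -2), (2, -2), (2, -3)]
Fold 1: move[0]->D => DURDDLDRD INVALID (collision), skipped
Fold 2: move[7]->L => RURDDLDLD VALID
Fold 3: move[1]->D => RDRDDLDLD VALID

Answer: XVV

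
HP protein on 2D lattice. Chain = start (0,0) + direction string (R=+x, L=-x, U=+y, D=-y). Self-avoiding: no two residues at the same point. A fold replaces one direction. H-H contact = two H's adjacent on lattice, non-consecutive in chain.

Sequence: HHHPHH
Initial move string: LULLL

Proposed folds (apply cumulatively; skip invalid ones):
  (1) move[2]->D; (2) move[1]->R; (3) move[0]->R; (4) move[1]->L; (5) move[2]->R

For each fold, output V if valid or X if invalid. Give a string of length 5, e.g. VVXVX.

Initial: LULLL -> [(0, 0), (-1, 0), (-1, 1), (-2, 1), (-3, 1), (-4, 1)]
Fold 1: move[2]->D => LUDLL INVALID (collision), skipped
Fold 2: move[1]->R => LRLLL INVALID (collision), skipped
Fold 3: move[0]->R => RULLL VALID
Fold 4: move[1]->L => RLLLL INVALID (collision), skipped
Fold 5: move[2]->R => RURLL INVALID (collision), skipped

Answer: XXVXX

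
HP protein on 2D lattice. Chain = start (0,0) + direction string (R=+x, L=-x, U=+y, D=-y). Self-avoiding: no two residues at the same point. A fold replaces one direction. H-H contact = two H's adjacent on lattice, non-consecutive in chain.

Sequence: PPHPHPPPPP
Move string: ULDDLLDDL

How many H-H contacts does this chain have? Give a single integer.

Positions: [(0, 0), (0, 1), (-1, 1), (-1, 0), (-1, -1), (-2, -1), (-3, -1), (-3, -2), (-3, -3), (-4, -3)]
No H-H contacts found.

Answer: 0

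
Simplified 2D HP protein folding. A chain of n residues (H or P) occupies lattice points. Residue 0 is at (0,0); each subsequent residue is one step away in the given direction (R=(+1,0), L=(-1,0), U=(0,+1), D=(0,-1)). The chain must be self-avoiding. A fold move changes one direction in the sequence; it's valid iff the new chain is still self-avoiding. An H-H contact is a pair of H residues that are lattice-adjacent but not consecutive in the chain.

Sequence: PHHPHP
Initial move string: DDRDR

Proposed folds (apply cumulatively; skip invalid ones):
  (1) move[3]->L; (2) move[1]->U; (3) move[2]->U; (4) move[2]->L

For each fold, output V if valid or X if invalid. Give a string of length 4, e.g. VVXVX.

Answer: XXXV

Derivation:
Initial: DDRDR -> [(0, 0), (0, -1), (0, -2), (1, -2), (1, -3), (2, -3)]
Fold 1: move[3]->L => DDRLR INVALID (collision), skipped
Fold 2: move[1]->U => DURDR INVALID (collision), skipped
Fold 3: move[2]->U => DDUDR INVALID (collision), skipped
Fold 4: move[2]->L => DDLDR VALID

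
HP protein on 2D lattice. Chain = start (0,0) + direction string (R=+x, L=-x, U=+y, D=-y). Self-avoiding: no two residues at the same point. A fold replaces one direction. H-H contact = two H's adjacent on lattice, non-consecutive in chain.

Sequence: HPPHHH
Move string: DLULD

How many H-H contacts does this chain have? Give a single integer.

Positions: [(0, 0), (0, -1), (-1, -1), (-1, 0), (-2, 0), (-2, -1)]
H-H contact: residue 0 @(0,0) - residue 3 @(-1, 0)

Answer: 1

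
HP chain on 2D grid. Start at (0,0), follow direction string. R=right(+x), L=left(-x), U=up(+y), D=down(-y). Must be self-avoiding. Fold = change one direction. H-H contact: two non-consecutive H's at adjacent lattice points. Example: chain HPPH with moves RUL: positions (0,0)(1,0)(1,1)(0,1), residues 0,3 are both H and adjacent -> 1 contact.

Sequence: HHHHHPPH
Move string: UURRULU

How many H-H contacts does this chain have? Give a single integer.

Positions: [(0, 0), (0, 1), (0, 2), (1, 2), (2, 2), (2, 3), (1, 3), (1, 4)]
No H-H contacts found.

Answer: 0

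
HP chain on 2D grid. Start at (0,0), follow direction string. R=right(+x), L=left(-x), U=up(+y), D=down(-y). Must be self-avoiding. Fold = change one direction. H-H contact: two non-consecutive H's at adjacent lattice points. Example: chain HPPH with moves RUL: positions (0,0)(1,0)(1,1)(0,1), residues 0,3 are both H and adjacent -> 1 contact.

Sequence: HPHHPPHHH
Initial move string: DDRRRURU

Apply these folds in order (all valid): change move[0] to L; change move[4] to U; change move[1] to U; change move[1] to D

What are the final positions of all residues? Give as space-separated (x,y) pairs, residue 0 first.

Answer: (0,0) (-1,0) (-1,-1) (0,-1) (1,-1) (1,0) (1,1) (2,1) (2,2)

Derivation:
Initial moves: DDRRRURU
Fold: move[0]->L => LDRRRURU (positions: [(0, 0), (-1, 0), (-1, -1), (0, -1), (1, -1), (2, -1), (2, 0), (3, 0), (3, 1)])
Fold: move[4]->U => LDRRUURU (positions: [(0, 0), (-1, 0), (-1, -1), (0, -1), (1, -1), (1, 0), (1, 1), (2, 1), (2, 2)])
Fold: move[1]->U => LURRUURU (positions: [(0, 0), (-1, 0), (-1, 1), (0, 1), (1, 1), (1, 2), (1, 3), (2, 3), (2, 4)])
Fold: move[1]->D => LDRRUURU (positions: [(0, 0), (-1, 0), (-1, -1), (0, -1), (1, -1), (1, 0), (1, 1), (2, 1), (2, 2)])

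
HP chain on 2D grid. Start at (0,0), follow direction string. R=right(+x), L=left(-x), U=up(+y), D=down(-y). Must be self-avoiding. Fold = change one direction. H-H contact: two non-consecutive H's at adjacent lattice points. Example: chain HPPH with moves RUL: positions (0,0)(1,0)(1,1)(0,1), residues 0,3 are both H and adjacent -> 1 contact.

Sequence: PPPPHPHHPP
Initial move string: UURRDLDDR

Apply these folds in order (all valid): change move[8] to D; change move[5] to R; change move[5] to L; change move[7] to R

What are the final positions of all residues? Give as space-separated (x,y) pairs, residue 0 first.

Answer: (0,0) (0,1) (0,2) (1,2) (2,2) (2,1) (1,1) (1,0) (2,0) (2,-1)

Derivation:
Initial moves: UURRDLDDR
Fold: move[8]->D => UURRDLDDD (positions: [(0, 0), (0, 1), (0, 2), (1, 2), (2, 2), (2, 1), (1, 1), (1, 0), (1, -1), (1, -2)])
Fold: move[5]->R => UURRDRDDD (positions: [(0, 0), (0, 1), (0, 2), (1, 2), (2, 2), (2, 1), (3, 1), (3, 0), (3, -1), (3, -2)])
Fold: move[5]->L => UURRDLDDD (positions: [(0, 0), (0, 1), (0, 2), (1, 2), (2, 2), (2, 1), (1, 1), (1, 0), (1, -1), (1, -2)])
Fold: move[7]->R => UURRDLDRD (positions: [(0, 0), (0, 1), (0, 2), (1, 2), (2, 2), (2, 1), (1, 1), (1, 0), (2, 0), (2, -1)])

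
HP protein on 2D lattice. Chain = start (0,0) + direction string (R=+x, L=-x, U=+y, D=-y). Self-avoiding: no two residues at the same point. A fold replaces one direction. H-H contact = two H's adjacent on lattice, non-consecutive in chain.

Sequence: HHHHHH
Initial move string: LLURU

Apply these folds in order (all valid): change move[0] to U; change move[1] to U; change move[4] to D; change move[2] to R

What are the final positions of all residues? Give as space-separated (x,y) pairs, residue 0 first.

Answer: (0,0) (0,1) (0,2) (1,2) (2,2) (2,1)

Derivation:
Initial moves: LLURU
Fold: move[0]->U => ULURU (positions: [(0, 0), (0, 1), (-1, 1), (-1, 2), (0, 2), (0, 3)])
Fold: move[1]->U => UUURU (positions: [(0, 0), (0, 1), (0, 2), (0, 3), (1, 3), (1, 4)])
Fold: move[4]->D => UUURD (positions: [(0, 0), (0, 1), (0, 2), (0, 3), (1, 3), (1, 2)])
Fold: move[2]->R => UURRD (positions: [(0, 0), (0, 1), (0, 2), (1, 2), (2, 2), (2, 1)])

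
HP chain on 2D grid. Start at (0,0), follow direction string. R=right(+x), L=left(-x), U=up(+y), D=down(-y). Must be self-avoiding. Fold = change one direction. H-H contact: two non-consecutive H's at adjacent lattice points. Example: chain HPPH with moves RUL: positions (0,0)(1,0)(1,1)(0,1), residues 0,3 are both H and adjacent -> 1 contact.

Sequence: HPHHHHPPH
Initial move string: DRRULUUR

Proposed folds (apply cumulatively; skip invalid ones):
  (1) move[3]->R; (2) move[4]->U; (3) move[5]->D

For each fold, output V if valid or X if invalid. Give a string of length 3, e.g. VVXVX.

Answer: XVX

Derivation:
Initial: DRRULUUR -> [(0, 0), (0, -1), (1, -1), (2, -1), (2, 0), (1, 0), (1, 1), (1, 2), (2, 2)]
Fold 1: move[3]->R => DRRRLUUR INVALID (collision), skipped
Fold 2: move[4]->U => DRRUUUUR VALID
Fold 3: move[5]->D => DRRUUDUR INVALID (collision), skipped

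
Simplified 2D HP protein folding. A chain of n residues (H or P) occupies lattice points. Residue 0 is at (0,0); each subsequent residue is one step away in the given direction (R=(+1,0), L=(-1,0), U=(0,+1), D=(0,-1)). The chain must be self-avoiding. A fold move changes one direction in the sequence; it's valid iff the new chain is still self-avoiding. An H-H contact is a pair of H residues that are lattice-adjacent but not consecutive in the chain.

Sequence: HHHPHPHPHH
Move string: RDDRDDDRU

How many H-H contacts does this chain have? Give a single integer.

Positions: [(0, 0), (1, 0), (1, -1), (1, -2), (2, -2), (2, -3), (2, -4), (2, -5), (3, -5), (3, -4)]
H-H contact: residue 6 @(2,-4) - residue 9 @(3, -4)

Answer: 1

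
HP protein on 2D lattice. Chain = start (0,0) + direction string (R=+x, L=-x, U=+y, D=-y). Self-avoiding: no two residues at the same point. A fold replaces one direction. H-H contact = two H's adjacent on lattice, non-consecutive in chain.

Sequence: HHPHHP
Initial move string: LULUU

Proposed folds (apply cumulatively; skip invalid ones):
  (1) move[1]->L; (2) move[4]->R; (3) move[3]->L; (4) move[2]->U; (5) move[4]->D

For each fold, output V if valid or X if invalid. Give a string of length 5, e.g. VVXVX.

Initial: LULUU -> [(0, 0), (-1, 0), (-1, 1), (-2, 1), (-2, 2), (-2, 3)]
Fold 1: move[1]->L => LLLUU VALID
Fold 2: move[4]->R => LLLUR VALID
Fold 3: move[3]->L => LLLLR INVALID (collision), skipped
Fold 4: move[2]->U => LLUUR VALID
Fold 5: move[4]->D => LLUUD INVALID (collision), skipped

Answer: VVXVX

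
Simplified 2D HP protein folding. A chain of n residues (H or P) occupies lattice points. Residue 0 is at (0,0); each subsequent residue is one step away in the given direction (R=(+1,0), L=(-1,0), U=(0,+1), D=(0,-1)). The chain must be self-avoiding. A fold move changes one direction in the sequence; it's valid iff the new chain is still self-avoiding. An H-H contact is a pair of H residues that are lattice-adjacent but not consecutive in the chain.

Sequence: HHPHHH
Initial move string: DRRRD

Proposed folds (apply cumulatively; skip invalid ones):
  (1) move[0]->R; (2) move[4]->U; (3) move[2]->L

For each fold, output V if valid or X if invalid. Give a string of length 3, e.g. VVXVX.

Initial: DRRRD -> [(0, 0), (0, -1), (1, -1), (2, -1), (3, -1), (3, -2)]
Fold 1: move[0]->R => RRRRD VALID
Fold 2: move[4]->U => RRRRU VALID
Fold 3: move[2]->L => RRLRU INVALID (collision), skipped

Answer: VVX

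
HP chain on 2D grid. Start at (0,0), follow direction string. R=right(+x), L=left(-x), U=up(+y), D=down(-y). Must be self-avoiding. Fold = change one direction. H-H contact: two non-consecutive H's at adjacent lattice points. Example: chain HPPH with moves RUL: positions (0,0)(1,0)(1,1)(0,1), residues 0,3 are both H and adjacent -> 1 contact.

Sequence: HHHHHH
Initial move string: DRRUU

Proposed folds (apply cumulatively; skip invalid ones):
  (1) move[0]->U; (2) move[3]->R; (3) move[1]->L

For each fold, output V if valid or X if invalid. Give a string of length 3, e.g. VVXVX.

Initial: DRRUU -> [(0, 0), (0, -1), (1, -1), (2, -1), (2, 0), (2, 1)]
Fold 1: move[0]->U => URRUU VALID
Fold 2: move[3]->R => URRRU VALID
Fold 3: move[1]->L => ULRRU INVALID (collision), skipped

Answer: VVX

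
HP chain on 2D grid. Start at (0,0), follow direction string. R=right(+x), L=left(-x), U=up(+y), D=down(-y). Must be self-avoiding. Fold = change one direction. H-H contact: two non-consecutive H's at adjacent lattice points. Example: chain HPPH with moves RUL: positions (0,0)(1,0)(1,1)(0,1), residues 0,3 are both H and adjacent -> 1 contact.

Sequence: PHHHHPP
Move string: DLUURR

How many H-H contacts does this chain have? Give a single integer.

Answer: 0

Derivation:
Positions: [(0, 0), (0, -1), (-1, -1), (-1, 0), (-1, 1), (0, 1), (1, 1)]
No H-H contacts found.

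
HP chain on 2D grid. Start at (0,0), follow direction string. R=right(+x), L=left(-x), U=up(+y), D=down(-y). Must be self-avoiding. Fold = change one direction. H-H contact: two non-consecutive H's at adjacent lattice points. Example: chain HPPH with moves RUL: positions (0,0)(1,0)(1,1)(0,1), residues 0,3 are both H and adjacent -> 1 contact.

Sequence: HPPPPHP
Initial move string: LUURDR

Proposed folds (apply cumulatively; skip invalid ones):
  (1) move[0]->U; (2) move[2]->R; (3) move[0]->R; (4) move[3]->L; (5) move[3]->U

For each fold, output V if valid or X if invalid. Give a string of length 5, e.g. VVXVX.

Initial: LUURDR -> [(0, 0), (-1, 0), (-1, 1), (-1, 2), (0, 2), (0, 1), (1, 1)]
Fold 1: move[0]->U => UUURDR VALID
Fold 2: move[2]->R => UURRDR VALID
Fold 3: move[0]->R => RURRDR VALID
Fold 4: move[3]->L => RURLDR INVALID (collision), skipped
Fold 5: move[3]->U => RURUDR INVALID (collision), skipped

Answer: VVVXX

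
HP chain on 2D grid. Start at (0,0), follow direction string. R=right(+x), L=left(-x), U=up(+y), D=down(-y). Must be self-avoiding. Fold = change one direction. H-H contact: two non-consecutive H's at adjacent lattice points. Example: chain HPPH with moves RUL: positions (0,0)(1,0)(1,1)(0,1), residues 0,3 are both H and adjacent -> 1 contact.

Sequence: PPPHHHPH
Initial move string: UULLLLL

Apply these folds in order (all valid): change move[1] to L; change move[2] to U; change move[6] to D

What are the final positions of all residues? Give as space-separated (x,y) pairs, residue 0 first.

Initial moves: UULLLLL
Fold: move[1]->L => ULLLLLL (positions: [(0, 0), (0, 1), (-1, 1), (-2, 1), (-3, 1), (-4, 1), (-5, 1), (-6, 1)])
Fold: move[2]->U => ULULLLL (positions: [(0, 0), (0, 1), (-1, 1), (-1, 2), (-2, 2), (-3, 2), (-4, 2), (-5, 2)])
Fold: move[6]->D => ULULLLD (positions: [(0, 0), (0, 1), (-1, 1), (-1, 2), (-2, 2), (-3, 2), (-4, 2), (-4, 1)])

Answer: (0,0) (0,1) (-1,1) (-1,2) (-2,2) (-3,2) (-4,2) (-4,1)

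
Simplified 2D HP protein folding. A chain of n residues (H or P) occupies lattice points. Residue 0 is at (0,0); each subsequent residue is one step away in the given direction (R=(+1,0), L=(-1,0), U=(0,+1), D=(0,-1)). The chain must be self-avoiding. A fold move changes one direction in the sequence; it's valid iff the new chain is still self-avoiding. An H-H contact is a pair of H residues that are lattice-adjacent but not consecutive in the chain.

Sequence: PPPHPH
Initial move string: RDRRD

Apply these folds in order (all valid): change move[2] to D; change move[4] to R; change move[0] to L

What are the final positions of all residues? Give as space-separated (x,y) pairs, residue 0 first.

Initial moves: RDRRD
Fold: move[2]->D => RDDRD (positions: [(0, 0), (1, 0), (1, -1), (1, -2), (2, -2), (2, -3)])
Fold: move[4]->R => RDDRR (positions: [(0, 0), (1, 0), (1, -1), (1, -2), (2, -2), (3, -2)])
Fold: move[0]->L => LDDRR (positions: [(0, 0), (-1, 0), (-1, -1), (-1, -2), (0, -2), (1, -2)])

Answer: (0,0) (-1,0) (-1,-1) (-1,-2) (0,-2) (1,-2)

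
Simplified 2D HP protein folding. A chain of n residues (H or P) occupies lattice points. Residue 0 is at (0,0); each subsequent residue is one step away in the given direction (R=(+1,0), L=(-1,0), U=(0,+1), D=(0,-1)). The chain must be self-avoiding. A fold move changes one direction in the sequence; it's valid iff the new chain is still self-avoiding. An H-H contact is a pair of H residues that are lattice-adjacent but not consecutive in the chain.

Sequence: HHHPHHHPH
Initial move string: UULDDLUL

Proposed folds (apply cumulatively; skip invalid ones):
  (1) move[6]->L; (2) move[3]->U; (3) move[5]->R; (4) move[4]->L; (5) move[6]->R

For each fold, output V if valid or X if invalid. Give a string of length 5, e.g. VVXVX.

Answer: VXXVX

Derivation:
Initial: UULDDLUL -> [(0, 0), (0, 1), (0, 2), (-1, 2), (-1, 1), (-1, 0), (-2, 0), (-2, 1), (-3, 1)]
Fold 1: move[6]->L => UULDDLLL VALID
Fold 2: move[3]->U => UULUDLLL INVALID (collision), skipped
Fold 3: move[5]->R => UULDDRLL INVALID (collision), skipped
Fold 4: move[4]->L => UULDLLLL VALID
Fold 5: move[6]->R => UULDLLRL INVALID (collision), skipped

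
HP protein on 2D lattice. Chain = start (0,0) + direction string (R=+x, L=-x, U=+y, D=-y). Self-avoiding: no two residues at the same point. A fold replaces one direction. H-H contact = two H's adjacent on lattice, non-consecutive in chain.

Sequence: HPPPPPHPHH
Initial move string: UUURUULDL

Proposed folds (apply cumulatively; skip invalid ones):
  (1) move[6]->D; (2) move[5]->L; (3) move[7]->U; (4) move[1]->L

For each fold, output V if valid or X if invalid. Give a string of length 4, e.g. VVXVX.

Initial: UUURUULDL -> [(0, 0), (0, 1), (0, 2), (0, 3), (1, 3), (1, 4), (1, 5), (0, 5), (0, 4), (-1, 4)]
Fold 1: move[6]->D => UUURUUDDL INVALID (collision), skipped
Fold 2: move[5]->L => UUURULLDL VALID
Fold 3: move[7]->U => UUURULLUL VALID
Fold 4: move[1]->L => ULURULLUL VALID

Answer: XVVV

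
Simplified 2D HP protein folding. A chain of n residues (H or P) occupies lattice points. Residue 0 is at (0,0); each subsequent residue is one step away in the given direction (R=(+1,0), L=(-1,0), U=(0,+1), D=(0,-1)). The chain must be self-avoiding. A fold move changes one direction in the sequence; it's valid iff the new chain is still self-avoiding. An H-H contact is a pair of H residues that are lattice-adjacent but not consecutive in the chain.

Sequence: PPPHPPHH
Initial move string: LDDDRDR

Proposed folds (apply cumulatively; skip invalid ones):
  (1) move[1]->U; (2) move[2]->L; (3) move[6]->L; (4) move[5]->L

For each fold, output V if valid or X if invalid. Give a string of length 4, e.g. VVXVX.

Answer: XVVX

Derivation:
Initial: LDDDRDR -> [(0, 0), (-1, 0), (-1, -1), (-1, -2), (-1, -3), (0, -3), (0, -4), (1, -4)]
Fold 1: move[1]->U => LUDDRDR INVALID (collision), skipped
Fold 2: move[2]->L => LDLDRDR VALID
Fold 3: move[6]->L => LDLDRDL VALID
Fold 4: move[5]->L => LDLDRLL INVALID (collision), skipped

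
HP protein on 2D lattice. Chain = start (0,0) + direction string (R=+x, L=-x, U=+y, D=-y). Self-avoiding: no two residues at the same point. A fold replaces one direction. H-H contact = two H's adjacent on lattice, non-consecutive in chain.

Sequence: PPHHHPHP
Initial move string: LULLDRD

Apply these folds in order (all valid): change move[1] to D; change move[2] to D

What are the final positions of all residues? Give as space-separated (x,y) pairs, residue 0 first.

Answer: (0,0) (-1,0) (-1,-1) (-1,-2) (-2,-2) (-2,-3) (-1,-3) (-1,-4)

Derivation:
Initial moves: LULLDRD
Fold: move[1]->D => LDLLDRD (positions: [(0, 0), (-1, 0), (-1, -1), (-2, -1), (-3, -1), (-3, -2), (-2, -2), (-2, -3)])
Fold: move[2]->D => LDDLDRD (positions: [(0, 0), (-1, 0), (-1, -1), (-1, -2), (-2, -2), (-2, -3), (-1, -3), (-1, -4)])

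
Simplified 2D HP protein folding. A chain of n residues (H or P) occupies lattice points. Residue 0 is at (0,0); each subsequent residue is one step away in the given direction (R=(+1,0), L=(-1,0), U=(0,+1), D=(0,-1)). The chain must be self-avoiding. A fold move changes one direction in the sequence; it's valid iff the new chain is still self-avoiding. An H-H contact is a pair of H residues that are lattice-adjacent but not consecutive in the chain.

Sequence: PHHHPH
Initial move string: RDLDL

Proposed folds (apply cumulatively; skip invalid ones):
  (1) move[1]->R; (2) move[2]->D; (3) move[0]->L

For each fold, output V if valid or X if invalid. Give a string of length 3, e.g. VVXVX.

Answer: XVV

Derivation:
Initial: RDLDL -> [(0, 0), (1, 0), (1, -1), (0, -1), (0, -2), (-1, -2)]
Fold 1: move[1]->R => RRLDL INVALID (collision), skipped
Fold 2: move[2]->D => RDDDL VALID
Fold 3: move[0]->L => LDDDL VALID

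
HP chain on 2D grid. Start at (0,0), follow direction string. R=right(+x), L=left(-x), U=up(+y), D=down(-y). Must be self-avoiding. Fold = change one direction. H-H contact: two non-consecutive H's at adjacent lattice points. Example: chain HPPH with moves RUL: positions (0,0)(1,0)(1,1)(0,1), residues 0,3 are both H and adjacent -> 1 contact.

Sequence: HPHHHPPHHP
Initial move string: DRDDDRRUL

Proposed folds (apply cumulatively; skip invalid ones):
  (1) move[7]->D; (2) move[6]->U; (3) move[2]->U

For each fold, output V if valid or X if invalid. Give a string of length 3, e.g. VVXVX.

Initial: DRDDDRRUL -> [(0, 0), (0, -1), (1, -1), (1, -2), (1, -3), (1, -4), (2, -4), (3, -4), (3, -3), (2, -3)]
Fold 1: move[7]->D => DRDDDRRDL VALID
Fold 2: move[6]->U => DRDDDRUDL INVALID (collision), skipped
Fold 3: move[2]->U => DRUDDRRDL INVALID (collision), skipped

Answer: VXX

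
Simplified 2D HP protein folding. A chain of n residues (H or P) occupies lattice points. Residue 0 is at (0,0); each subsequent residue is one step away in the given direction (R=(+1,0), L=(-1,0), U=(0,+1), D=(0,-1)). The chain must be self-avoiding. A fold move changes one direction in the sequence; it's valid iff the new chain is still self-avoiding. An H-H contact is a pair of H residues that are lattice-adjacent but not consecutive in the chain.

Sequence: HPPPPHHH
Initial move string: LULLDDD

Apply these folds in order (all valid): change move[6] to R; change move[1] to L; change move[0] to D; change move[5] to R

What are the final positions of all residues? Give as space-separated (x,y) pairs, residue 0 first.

Answer: (0,0) (0,-1) (-1,-1) (-2,-1) (-3,-1) (-3,-2) (-2,-2) (-1,-2)

Derivation:
Initial moves: LULLDDD
Fold: move[6]->R => LULLDDR (positions: [(0, 0), (-1, 0), (-1, 1), (-2, 1), (-3, 1), (-3, 0), (-3, -1), (-2, -1)])
Fold: move[1]->L => LLLLDDR (positions: [(0, 0), (-1, 0), (-2, 0), (-3, 0), (-4, 0), (-4, -1), (-4, -2), (-3, -2)])
Fold: move[0]->D => DLLLDDR (positions: [(0, 0), (0, -1), (-1, -1), (-2, -1), (-3, -1), (-3, -2), (-3, -3), (-2, -3)])
Fold: move[5]->R => DLLLDRR (positions: [(0, 0), (0, -1), (-1, -1), (-2, -1), (-3, -1), (-3, -2), (-2, -2), (-1, -2)])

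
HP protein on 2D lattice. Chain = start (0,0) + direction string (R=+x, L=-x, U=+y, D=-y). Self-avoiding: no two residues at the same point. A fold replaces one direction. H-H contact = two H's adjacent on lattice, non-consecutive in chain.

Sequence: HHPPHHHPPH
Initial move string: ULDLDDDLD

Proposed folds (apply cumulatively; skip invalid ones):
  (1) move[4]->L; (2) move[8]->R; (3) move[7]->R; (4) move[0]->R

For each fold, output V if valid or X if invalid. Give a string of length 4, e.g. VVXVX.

Answer: VXVX

Derivation:
Initial: ULDLDDDLD -> [(0, 0), (0, 1), (-1, 1), (-1, 0), (-2, 0), (-2, -1), (-2, -2), (-2, -3), (-3, -3), (-3, -4)]
Fold 1: move[4]->L => ULDLLDDLD VALID
Fold 2: move[8]->R => ULDLLDDLR INVALID (collision), skipped
Fold 3: move[7]->R => ULDLLDDRD VALID
Fold 4: move[0]->R => RLDLLDDRD INVALID (collision), skipped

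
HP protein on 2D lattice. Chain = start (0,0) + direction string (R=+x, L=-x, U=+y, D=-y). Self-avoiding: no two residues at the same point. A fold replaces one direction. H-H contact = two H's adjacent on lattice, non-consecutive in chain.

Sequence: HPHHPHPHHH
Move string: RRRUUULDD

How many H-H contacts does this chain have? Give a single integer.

Answer: 2

Derivation:
Positions: [(0, 0), (1, 0), (2, 0), (3, 0), (3, 1), (3, 2), (3, 3), (2, 3), (2, 2), (2, 1)]
H-H contact: residue 2 @(2,0) - residue 9 @(2, 1)
H-H contact: residue 5 @(3,2) - residue 8 @(2, 2)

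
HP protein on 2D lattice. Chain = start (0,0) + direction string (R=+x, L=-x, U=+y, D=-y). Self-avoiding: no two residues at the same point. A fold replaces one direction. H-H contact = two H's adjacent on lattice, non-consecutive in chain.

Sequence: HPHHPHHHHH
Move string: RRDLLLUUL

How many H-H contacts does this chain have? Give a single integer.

Positions: [(0, 0), (1, 0), (2, 0), (2, -1), (1, -1), (0, -1), (-1, -1), (-1, 0), (-1, 1), (-2, 1)]
H-H contact: residue 0 @(0,0) - residue 7 @(-1, 0)
H-H contact: residue 0 @(0,0) - residue 5 @(0, -1)

Answer: 2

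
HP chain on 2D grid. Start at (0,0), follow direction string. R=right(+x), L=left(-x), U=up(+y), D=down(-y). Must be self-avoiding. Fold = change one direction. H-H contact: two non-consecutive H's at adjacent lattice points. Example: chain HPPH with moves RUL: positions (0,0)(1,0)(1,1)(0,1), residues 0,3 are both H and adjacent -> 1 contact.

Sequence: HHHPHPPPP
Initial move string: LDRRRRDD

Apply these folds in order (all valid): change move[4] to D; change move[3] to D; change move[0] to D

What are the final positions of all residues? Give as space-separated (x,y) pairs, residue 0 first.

Answer: (0,0) (0,-1) (0,-2) (1,-2) (1,-3) (1,-4) (2,-4) (2,-5) (2,-6)

Derivation:
Initial moves: LDRRRRDD
Fold: move[4]->D => LDRRDRDD (positions: [(0, 0), (-1, 0), (-1, -1), (0, -1), (1, -1), (1, -2), (2, -2), (2, -3), (2, -4)])
Fold: move[3]->D => LDRDDRDD (positions: [(0, 0), (-1, 0), (-1, -1), (0, -1), (0, -2), (0, -3), (1, -3), (1, -4), (1, -5)])
Fold: move[0]->D => DDRDDRDD (positions: [(0, 0), (0, -1), (0, -2), (1, -2), (1, -3), (1, -4), (2, -4), (2, -5), (2, -6)])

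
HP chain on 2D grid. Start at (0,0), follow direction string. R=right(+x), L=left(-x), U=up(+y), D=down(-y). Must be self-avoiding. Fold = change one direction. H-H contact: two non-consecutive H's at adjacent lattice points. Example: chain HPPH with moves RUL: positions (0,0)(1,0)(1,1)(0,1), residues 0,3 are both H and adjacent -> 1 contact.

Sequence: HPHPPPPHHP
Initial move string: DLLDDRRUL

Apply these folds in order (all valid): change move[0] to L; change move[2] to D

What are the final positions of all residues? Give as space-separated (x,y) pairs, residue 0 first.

Initial moves: DLLDDRRUL
Fold: move[0]->L => LLLDDRRUL (positions: [(0, 0), (-1, 0), (-2, 0), (-3, 0), (-3, -1), (-3, -2), (-2, -2), (-1, -2), (-1, -1), (-2, -1)])
Fold: move[2]->D => LLDDDRRUL (positions: [(0, 0), (-1, 0), (-2, 0), (-2, -1), (-2, -2), (-2, -3), (-1, -3), (0, -3), (0, -2), (-1, -2)])

Answer: (0,0) (-1,0) (-2,0) (-2,-1) (-2,-2) (-2,-3) (-1,-3) (0,-3) (0,-2) (-1,-2)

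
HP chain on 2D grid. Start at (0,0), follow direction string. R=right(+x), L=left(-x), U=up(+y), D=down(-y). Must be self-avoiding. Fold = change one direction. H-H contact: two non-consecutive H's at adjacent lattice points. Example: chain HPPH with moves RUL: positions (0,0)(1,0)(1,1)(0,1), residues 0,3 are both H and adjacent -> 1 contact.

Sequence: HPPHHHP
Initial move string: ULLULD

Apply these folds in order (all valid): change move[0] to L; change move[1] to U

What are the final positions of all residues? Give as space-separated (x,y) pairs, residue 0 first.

Initial moves: ULLULD
Fold: move[0]->L => LLLULD (positions: [(0, 0), (-1, 0), (-2, 0), (-3, 0), (-3, 1), (-4, 1), (-4, 0)])
Fold: move[1]->U => LULULD (positions: [(0, 0), (-1, 0), (-1, 1), (-2, 1), (-2, 2), (-3, 2), (-3, 1)])

Answer: (0,0) (-1,0) (-1,1) (-2,1) (-2,2) (-3,2) (-3,1)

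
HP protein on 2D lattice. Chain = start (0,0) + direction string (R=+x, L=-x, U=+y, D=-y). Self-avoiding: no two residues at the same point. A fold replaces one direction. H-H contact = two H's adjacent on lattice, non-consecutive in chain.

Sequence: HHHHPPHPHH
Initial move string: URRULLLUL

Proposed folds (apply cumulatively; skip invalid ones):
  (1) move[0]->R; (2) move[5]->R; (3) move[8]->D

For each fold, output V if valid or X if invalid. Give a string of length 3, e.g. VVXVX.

Initial: URRULLLUL -> [(0, 0), (0, 1), (1, 1), (2, 1), (2, 2), (1, 2), (0, 2), (-1, 2), (-1, 3), (-2, 3)]
Fold 1: move[0]->R => RRRULLLUL VALID
Fold 2: move[5]->R => RRRULRLUL INVALID (collision), skipped
Fold 3: move[8]->D => RRRULLLUD INVALID (collision), skipped

Answer: VXX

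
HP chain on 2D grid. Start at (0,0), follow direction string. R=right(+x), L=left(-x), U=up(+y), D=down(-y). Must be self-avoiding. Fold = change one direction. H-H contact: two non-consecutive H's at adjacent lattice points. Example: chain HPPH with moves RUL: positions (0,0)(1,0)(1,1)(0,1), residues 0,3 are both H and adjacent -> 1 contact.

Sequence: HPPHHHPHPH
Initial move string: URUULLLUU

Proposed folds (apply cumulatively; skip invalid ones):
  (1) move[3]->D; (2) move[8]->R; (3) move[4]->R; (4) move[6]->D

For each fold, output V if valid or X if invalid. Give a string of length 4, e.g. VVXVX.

Answer: XVXX

Derivation:
Initial: URUULLLUU -> [(0, 0), (0, 1), (1, 1), (1, 2), (1, 3), (0, 3), (-1, 3), (-2, 3), (-2, 4), (-2, 5)]
Fold 1: move[3]->D => URUDLLLUU INVALID (collision), skipped
Fold 2: move[8]->R => URUULLLUR VALID
Fold 3: move[4]->R => URUURLLUR INVALID (collision), skipped
Fold 4: move[6]->D => URUULLDUR INVALID (collision), skipped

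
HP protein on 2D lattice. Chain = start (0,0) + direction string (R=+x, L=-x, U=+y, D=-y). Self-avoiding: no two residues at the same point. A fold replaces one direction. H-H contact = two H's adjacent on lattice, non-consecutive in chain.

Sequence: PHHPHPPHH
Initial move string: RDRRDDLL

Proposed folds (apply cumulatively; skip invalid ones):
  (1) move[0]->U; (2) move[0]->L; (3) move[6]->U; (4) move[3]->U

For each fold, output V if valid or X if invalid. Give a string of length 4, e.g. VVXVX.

Initial: RDRRDDLL -> [(0, 0), (1, 0), (1, -1), (2, -1), (3, -1), (3, -2), (3, -3), (2, -3), (1, -3)]
Fold 1: move[0]->U => UDRRDDLL INVALID (collision), skipped
Fold 2: move[0]->L => LDRRDDLL VALID
Fold 3: move[6]->U => LDRRDDUL INVALID (collision), skipped
Fold 4: move[3]->U => LDRUDDLL INVALID (collision), skipped

Answer: XVXX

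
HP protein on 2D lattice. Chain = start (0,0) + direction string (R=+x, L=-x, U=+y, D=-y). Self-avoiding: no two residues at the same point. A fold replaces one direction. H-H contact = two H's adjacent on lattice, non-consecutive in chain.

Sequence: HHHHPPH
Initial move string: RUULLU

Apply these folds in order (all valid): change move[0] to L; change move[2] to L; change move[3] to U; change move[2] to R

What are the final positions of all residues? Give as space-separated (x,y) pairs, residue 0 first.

Answer: (0,0) (-1,0) (-1,1) (0,1) (0,2) (-1,2) (-1,3)

Derivation:
Initial moves: RUULLU
Fold: move[0]->L => LUULLU (positions: [(0, 0), (-1, 0), (-1, 1), (-1, 2), (-2, 2), (-3, 2), (-3, 3)])
Fold: move[2]->L => LULLLU (positions: [(0, 0), (-1, 0), (-1, 1), (-2, 1), (-3, 1), (-4, 1), (-4, 2)])
Fold: move[3]->U => LULULU (positions: [(0, 0), (-1, 0), (-1, 1), (-2, 1), (-2, 2), (-3, 2), (-3, 3)])
Fold: move[2]->R => LURULU (positions: [(0, 0), (-1, 0), (-1, 1), (0, 1), (0, 2), (-1, 2), (-1, 3)])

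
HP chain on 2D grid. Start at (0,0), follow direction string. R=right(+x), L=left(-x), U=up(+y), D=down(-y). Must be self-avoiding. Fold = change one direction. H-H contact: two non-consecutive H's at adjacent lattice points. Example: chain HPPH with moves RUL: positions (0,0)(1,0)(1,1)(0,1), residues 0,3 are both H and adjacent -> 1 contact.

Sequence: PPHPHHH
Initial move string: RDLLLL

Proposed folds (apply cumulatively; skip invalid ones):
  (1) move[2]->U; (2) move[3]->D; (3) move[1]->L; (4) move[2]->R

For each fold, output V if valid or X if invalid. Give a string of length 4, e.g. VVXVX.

Answer: XVXV

Derivation:
Initial: RDLLLL -> [(0, 0), (1, 0), (1, -1), (0, -1), (-1, -1), (-2, -1), (-3, -1)]
Fold 1: move[2]->U => RDULLL INVALID (collision), skipped
Fold 2: move[3]->D => RDLDLL VALID
Fold 3: move[1]->L => RLLDLL INVALID (collision), skipped
Fold 4: move[2]->R => RDRDLL VALID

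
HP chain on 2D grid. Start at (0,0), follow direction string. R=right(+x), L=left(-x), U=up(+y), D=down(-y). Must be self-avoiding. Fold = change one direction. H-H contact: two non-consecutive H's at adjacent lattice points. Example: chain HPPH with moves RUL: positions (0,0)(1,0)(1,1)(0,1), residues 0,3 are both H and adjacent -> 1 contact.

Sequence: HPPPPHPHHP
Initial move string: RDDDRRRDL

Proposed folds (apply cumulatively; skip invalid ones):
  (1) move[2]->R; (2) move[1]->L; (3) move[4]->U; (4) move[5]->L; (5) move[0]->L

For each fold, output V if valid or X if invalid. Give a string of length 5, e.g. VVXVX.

Answer: VXXXV

Derivation:
Initial: RDDDRRRDL -> [(0, 0), (1, 0), (1, -1), (1, -2), (1, -3), (2, -3), (3, -3), (4, -3), (4, -4), (3, -4)]
Fold 1: move[2]->R => RDRDRRRDL VALID
Fold 2: move[1]->L => RLRDRRRDL INVALID (collision), skipped
Fold 3: move[4]->U => RDRDURRDL INVALID (collision), skipped
Fold 4: move[5]->L => RDRDRLRDL INVALID (collision), skipped
Fold 5: move[0]->L => LDRDRRRDL VALID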